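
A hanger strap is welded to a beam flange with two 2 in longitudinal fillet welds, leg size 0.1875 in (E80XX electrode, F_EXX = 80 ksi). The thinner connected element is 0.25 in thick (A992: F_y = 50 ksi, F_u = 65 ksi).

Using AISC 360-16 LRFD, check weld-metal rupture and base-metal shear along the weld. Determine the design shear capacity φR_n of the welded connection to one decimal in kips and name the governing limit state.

Weld metal: throat = 0.707×0.1875 = 0.13256 in, L = 2×2 = 4 in. φR_n = 0.75 × 0.6 × 80 × 0.13256 × 4 = 19.1 kips.
Base metal shear (0.25 in plate): yield φR_n = 1.0×0.6×50×0.25×4 = 30.0 kips; rupture φR_n = 0.75×0.6×65×0.25×4 = 29.3 kips; take 29.3 kips (rupture).
Governing: min(19.1, 29.3) = 19.1 kips → weld metal.

19.1 kips (weld metal governs)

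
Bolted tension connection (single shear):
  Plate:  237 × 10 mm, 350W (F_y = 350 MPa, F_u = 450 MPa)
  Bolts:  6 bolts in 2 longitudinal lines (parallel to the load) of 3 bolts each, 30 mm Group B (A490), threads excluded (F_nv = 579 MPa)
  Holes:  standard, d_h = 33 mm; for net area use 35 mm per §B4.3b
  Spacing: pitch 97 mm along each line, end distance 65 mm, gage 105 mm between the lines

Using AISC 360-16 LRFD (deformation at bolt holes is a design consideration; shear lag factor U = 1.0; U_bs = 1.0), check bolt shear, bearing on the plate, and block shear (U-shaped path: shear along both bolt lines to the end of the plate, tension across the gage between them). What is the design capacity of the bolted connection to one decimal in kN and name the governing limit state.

930.8 kN (block shear governs)

Bolt shear: A_b = π(30)²/4 = 706.86 mm². φR_n = 0.75 × 579 × 706.86 × 6 × 1 = 1841.7 kN.
Bearing (10 mm plate, F_u = 450 MPa): end bolts L_c = 65 − 33/2 = 48.5, R_n = min(1.2×48.5×10×450, 2.4×30×10×450) = 261.9 kN/bolt; interior L_c = 97 − 33 = 64, R_n = 324 kN/bolt. φR_n = 0.75 × (2×261.9 + 4×324) = 1364.9 kN.
Block shear: shear path 2×[65+2×97] = 2×259 mm, A_gv = 5180, A_nv = 2×(259 − 2.5×35)×10 = 3430 mm²; tension across gage: (105 − 1×35)×10 = 700 mm². R_n = min(0.6×450×3430, 0.6×350×5180) + 1.0×450×700 = min(926.1, 1087.8) + 315 = 1241.1 kN. φR_n = 0.75 × 1241.1 = 930.8 kN.
Governing: min(1841.7, 1364.9, 930.8) = 930.8 kN → block shear.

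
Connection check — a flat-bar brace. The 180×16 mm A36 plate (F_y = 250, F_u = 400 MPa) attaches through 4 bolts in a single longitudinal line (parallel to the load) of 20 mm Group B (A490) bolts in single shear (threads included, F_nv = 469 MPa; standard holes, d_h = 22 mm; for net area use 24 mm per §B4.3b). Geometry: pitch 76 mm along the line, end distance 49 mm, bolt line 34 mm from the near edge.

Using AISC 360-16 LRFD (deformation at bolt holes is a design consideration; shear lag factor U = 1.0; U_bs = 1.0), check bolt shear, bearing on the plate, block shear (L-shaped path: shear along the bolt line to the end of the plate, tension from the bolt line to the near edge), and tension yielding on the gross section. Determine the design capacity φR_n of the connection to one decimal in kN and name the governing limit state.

442.0 kN (bolt shear governs)

Bolt shear: A_b = π(20)²/4 = 314.16 mm². φR_n = 0.75 × 469 × 314.16 × 4 × 1 = 442.0 kN.
Bearing (16 mm plate, F_u = 400 MPa): end bolts L_c = 49 − 22/2 = 38, R_n = min(1.2×38×16×400, 2.4×20×16×400) = 291.84 kN/bolt; interior L_c = 76 − 22 = 54, R_n = 307.2 kN/bolt. φR_n = 0.75 × (1×291.84 + 3×307.2) = 910.1 kN.
Block shear: shear path 1×[49+3×76] = 1×277 mm, A_gv = 4432, A_nv = 1×(277 − 3.5×24)×16 = 3088 mm²; tension to near edge: (34 − 0.5×24)×16 = 352 mm². R_n = min(0.6×400×3088, 0.6×250×4432) + 1.0×400×352 = min(741.12, 664.8) + 140.8 = 805.6 kN. φR_n = 0.75 × 805.6 = 604.2 kN.
Tension yield (gross): A_g = 180×16 = 2880 mm². φR_n = 0.90 × 250 × 2880 = 648.0 kN.
Governing: min(442.0, 910.1, 604.2, 648.0) = 442.0 kN → bolt shear.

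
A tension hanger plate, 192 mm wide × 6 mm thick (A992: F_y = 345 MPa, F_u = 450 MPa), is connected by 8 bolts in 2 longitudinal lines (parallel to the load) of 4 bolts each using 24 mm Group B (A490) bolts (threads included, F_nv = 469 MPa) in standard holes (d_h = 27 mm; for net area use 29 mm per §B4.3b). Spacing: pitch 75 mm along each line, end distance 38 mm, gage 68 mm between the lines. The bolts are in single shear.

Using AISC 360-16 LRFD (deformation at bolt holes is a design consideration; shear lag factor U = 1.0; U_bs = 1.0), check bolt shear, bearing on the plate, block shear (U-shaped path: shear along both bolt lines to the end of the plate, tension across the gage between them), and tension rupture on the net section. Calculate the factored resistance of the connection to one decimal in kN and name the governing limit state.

Bolt shear: A_b = π(24)²/4 = 452.39 mm². φR_n = 0.75 × 469 × 452.39 × 8 × 1 = 1273.0 kN.
Bearing (6 mm plate, F_u = 450 MPa): end bolts L_c = 38 − 27/2 = 24.5, R_n = min(1.2×24.5×6×450, 2.4×24×6×450) = 79.38 kN/bolt; interior L_c = 75 − 27 = 48, R_n = 155.52 kN/bolt. φR_n = 0.75 × (2×79.38 + 6×155.52) = 818.9 kN.
Block shear: shear path 2×[38+3×75] = 2×263 mm, A_gv = 3156, A_nv = 2×(263 − 3.5×29)×6 = 1938 mm²; tension across gage: (68 − 1×29)×6 = 234 mm². R_n = min(0.6×450×1938, 0.6×345×3156) + 1.0×450×234 = min(523.26, 653.29) + 105.3 = 628.56 kN. φR_n = 0.75 × 628.56 = 471.4 kN.
Tension rupture (net): A_n = (192 − 2×29)×6 = 804 mm² (U = 1.0, A_e = A_n). φR_n = 0.75 × 450 × 804 = 271.4 kN.
Governing: min(1273.0, 818.9, 471.4, 271.4) = 271.4 kN → net-section rupture.

271.4 kN (net-section rupture governs)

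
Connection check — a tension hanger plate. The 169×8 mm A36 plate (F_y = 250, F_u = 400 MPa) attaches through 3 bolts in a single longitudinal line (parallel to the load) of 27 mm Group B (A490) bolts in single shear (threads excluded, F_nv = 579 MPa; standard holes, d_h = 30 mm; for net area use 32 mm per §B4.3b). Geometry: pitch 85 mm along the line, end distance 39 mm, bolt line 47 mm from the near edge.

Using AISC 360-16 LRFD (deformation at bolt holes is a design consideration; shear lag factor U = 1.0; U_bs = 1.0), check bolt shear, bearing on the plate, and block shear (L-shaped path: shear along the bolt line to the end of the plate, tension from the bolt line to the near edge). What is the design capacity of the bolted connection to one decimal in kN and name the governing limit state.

260.2 kN (block shear governs)

Bolt shear: A_b = π(27)²/4 = 572.56 mm². φR_n = 0.75 × 579 × 572.56 × 3 × 1 = 745.9 kN.
Bearing (8 mm plate, F_u = 400 MPa): end bolts L_c = 39 − 30/2 = 24, R_n = min(1.2×24×8×400, 2.4×27×8×400) = 92.16 kN/bolt; interior L_c = 85 − 30 = 55, R_n = 207.36 kN/bolt. φR_n = 0.75 × (1×92.16 + 2×207.36) = 380.2 kN.
Block shear: shear path 1×[39+2×85] = 1×209 mm, A_gv = 1672, A_nv = 1×(209 − 2.5×32)×8 = 1032 mm²; tension to near edge: (47 − 0.5×32)×8 = 248 mm². R_n = min(0.6×400×1032, 0.6×250×1672) + 1.0×400×248 = min(247.68, 250.8) + 99.2 = 346.88 kN. φR_n = 0.75 × 346.88 = 260.2 kN.
Governing: min(745.9, 380.2, 260.2) = 260.2 kN → block shear.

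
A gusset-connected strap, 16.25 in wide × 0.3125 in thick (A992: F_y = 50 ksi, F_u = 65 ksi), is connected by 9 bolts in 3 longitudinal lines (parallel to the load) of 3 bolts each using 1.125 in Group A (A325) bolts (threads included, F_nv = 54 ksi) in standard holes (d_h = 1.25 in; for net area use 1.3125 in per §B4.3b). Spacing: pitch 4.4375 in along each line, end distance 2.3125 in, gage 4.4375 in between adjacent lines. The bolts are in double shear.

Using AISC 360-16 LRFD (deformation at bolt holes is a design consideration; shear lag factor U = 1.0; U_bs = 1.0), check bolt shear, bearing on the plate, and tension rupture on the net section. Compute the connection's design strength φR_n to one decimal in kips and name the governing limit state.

Bolt shear: A_b = π(1.125)²/4 = 0.99402 in². φR_n = 0.75 × 54 × 0.99402 × 9 × 2 = 724.6 kips.
Bearing (0.3125 in plate, F_u = 65 ksi): end bolts L_c = 2.3125 − 1.25/2 = 1.6875, R_n = min(1.2×1.6875×0.3125×65, 2.4×1.125×0.3125×65) = 41.133 kips/bolt; interior L_c = 4.4375 − 1.25 = 3.1875, R_n = 54.844 kips/bolt. φR_n = 0.75 × (3×41.133 + 6×54.844) = 339.3 kips.
Tension rupture (net): A_n = (16.25 − 3×1.3125)×0.3125 = 3.8477 in² (U = 1.0, A_e = A_n). φR_n = 0.75 × 65 × 3.8477 = 187.6 kips.
Governing: min(724.6, 339.3, 187.6) = 187.6 kips → net-section rupture.

187.6 kips (net-section rupture governs)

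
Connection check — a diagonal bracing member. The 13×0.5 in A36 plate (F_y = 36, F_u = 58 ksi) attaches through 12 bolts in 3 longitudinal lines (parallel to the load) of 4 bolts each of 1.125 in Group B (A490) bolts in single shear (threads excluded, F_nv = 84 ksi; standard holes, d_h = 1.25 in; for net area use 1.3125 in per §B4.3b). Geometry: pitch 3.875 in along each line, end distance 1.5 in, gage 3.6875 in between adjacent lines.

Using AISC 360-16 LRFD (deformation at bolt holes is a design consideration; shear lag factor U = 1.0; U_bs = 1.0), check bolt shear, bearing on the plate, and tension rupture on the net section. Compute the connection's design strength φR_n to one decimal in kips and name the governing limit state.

197.1 kips (net-section rupture governs)

Bolt shear: A_b = π(1.125)²/4 = 0.99402 in². φR_n = 0.75 × 84 × 0.99402 × 12 × 1 = 751.5 kips.
Bearing (0.5 in plate, F_u = 58 ksi): end bolts L_c = 1.5 − 1.25/2 = 0.875, R_n = min(1.2×0.875×0.5×58, 2.4×1.125×0.5×58) = 30.45 kips/bolt; interior L_c = 3.875 − 1.25 = 2.625, R_n = 78.3 kips/bolt. φR_n = 0.75 × (3×30.45 + 9×78.3) = 597.0 kips.
Tension rupture (net): A_n = (13 − 3×1.3125)×0.5 = 4.5313 in² (U = 1.0, A_e = A_n). φR_n = 0.75 × 58 × 4.5313 = 197.1 kips.
Governing: min(751.5, 597.0, 197.1) = 197.1 kips → net-section rupture.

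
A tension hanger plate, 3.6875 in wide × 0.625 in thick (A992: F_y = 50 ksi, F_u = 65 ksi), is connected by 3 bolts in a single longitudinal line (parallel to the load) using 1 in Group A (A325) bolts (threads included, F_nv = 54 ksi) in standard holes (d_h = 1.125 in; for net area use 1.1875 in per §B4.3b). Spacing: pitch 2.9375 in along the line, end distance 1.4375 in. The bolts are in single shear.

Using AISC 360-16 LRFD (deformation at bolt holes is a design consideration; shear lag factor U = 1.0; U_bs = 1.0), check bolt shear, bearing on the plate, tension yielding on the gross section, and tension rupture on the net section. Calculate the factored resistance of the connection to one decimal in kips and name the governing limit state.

Bolt shear: A_b = π(1)²/4 = 0.7854 in². φR_n = 0.75 × 54 × 0.7854 × 3 × 1 = 95.4 kips.
Bearing (0.625 in plate, F_u = 65 ksi): end bolts L_c = 1.4375 − 1.125/2 = 0.875, R_n = min(1.2×0.875×0.625×65, 2.4×1×0.625×65) = 42.656 kips/bolt; interior L_c = 2.9375 − 1.125 = 1.8125, R_n = 88.359 kips/bolt. φR_n = 0.75 × (1×42.656 + 2×88.359) = 164.5 kips.
Tension yield (gross): A_g = 3.6875×0.625 = 2.3047 in². φR_n = 0.90 × 50 × 2.3047 = 103.7 kips.
Tension rupture (net): A_n = (3.6875 − 1×1.1875)×0.625 = 1.5625 in² (U = 1.0, A_e = A_n). φR_n = 0.75 × 65 × 1.5625 = 76.2 kips.
Governing: min(95.4, 164.5, 103.7, 76.2) = 76.2 kips → net-section rupture.

76.2 kips (net-section rupture governs)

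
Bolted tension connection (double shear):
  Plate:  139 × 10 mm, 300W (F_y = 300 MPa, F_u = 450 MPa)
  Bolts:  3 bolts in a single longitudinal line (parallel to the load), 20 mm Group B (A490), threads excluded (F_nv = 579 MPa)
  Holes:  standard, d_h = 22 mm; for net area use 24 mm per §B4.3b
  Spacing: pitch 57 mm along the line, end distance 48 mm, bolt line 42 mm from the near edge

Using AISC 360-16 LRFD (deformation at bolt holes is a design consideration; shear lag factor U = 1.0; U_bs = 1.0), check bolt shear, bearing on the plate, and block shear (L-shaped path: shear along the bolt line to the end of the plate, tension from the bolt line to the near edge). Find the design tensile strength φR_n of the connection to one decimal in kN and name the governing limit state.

Bolt shear: A_b = π(20)²/4 = 314.16 mm². φR_n = 0.75 × 579 × 314.16 × 3 × 2 = 818.5 kN.
Bearing (10 mm plate, F_u = 450 MPa): end bolts L_c = 48 − 22/2 = 37, R_n = min(1.2×37×10×450, 2.4×20×10×450) = 199.8 kN/bolt; interior L_c = 57 − 22 = 35, R_n = 189 kN/bolt. φR_n = 0.75 × (1×199.8 + 2×189) = 433.4 kN.
Block shear: shear path 1×[48+2×57] = 1×162 mm, A_gv = 1620, A_nv = 1×(162 − 2.5×24)×10 = 1020 mm²; tension to near edge: (42 − 0.5×24)×10 = 300 mm². R_n = min(0.6×450×1020, 0.6×300×1620) + 1.0×450×300 = min(275.4, 291.6) + 135 = 410.4 kN. φR_n = 0.75 × 410.4 = 307.8 kN.
Governing: min(818.5, 433.4, 307.8) = 307.8 kN → block shear.

307.8 kN (block shear governs)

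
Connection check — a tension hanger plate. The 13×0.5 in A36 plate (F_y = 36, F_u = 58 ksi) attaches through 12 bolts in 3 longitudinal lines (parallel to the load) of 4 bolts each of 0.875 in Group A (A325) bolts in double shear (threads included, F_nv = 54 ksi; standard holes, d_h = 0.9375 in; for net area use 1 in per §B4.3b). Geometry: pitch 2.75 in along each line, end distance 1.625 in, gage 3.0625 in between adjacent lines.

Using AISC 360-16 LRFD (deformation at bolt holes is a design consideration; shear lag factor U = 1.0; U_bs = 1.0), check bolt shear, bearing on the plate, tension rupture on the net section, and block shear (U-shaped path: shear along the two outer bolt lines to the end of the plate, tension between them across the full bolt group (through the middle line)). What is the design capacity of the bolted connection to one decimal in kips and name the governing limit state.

Bolt shear: A_b = π(0.875)²/4 = 0.60132 in². φR_n = 0.75 × 54 × 0.60132 × 12 × 2 = 584.5 kips.
Bearing (0.5 in plate, F_u = 58 ksi): end bolts L_c = 1.625 − 0.9375/2 = 1.15625, R_n = min(1.2×1.15625×0.5×58, 2.4×0.875×0.5×58) = 40.238 kips/bolt; interior L_c = 2.75 − 0.9375 = 1.8125, R_n = 60.9 kips/bolt. φR_n = 0.75 × (3×40.238 + 9×60.9) = 501.6 kips.
Tension rupture (net): A_n = (13 − 3×1)×0.5 = 5 in² (U = 1.0, A_e = A_n). φR_n = 0.75 × 58 × 5 = 217.5 kips.
Block shear: shear path 2×[1.625+3×2.75] = 2×9.875 in, A_gv = 9.875, A_nv = 2×(9.875 − 3.5×1)×0.5 = 6.375 in²; tension across gage: (6.125 − 2×1)×0.5 = 2.0625 in². R_n = min(0.6×58×6.375, 0.6×36×9.875) + 1.0×58×2.0625 = min(221.85, 213.3) + 119.63 = 332.93 kips. φR_n = 0.75 × 332.93 = 249.7 kips.
Governing: min(584.5, 501.6, 217.5, 249.7) = 217.5 kips → net-section rupture.

217.5 kips (net-section rupture governs)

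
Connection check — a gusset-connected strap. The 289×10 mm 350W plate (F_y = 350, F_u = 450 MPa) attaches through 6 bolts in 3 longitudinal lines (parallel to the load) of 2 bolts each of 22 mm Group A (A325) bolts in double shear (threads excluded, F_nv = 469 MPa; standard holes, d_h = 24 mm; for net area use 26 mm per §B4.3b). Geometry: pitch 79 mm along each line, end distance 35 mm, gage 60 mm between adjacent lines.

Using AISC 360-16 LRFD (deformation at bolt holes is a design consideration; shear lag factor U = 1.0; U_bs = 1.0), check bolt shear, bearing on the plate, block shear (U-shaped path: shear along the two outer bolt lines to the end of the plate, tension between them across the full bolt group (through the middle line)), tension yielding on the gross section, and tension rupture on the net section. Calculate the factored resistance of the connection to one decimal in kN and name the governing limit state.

Bolt shear: A_b = π(22)²/4 = 380.13 mm². φR_n = 0.75 × 469 × 380.13 × 6 × 2 = 1604.5 kN.
Bearing (10 mm plate, F_u = 450 MPa): end bolts L_c = 35 − 24/2 = 23, R_n = min(1.2×23×10×450, 2.4×22×10×450) = 124.2 kN/bolt; interior L_c = 79 − 24 = 55, R_n = 237.6 kN/bolt. φR_n = 0.75 × (3×124.2 + 3×237.6) = 814.1 kN.
Block shear: shear path 2×[35+1×79] = 2×114 mm, A_gv = 2280, A_nv = 2×(114 − 1.5×26)×10 = 1500 mm²; tension across gage: (120 − 2×26)×10 = 680 mm². R_n = min(0.6×450×1500, 0.6×350×2280) + 1.0×450×680 = min(405, 478.8) + 306 = 711 kN. φR_n = 0.75 × 711 = 533.3 kN.
Tension yield (gross): A_g = 289×10 = 2890 mm². φR_n = 0.90 × 350 × 2890 = 910.4 kN.
Tension rupture (net): A_n = (289 − 3×26)×10 = 2110 mm² (U = 1.0, A_e = A_n). φR_n = 0.75 × 450 × 2110 = 712.1 kN.
Governing: min(1604.5, 814.1, 533.3, 910.4, 712.1) = 533.3 kN → block shear.

533.3 kN (block shear governs)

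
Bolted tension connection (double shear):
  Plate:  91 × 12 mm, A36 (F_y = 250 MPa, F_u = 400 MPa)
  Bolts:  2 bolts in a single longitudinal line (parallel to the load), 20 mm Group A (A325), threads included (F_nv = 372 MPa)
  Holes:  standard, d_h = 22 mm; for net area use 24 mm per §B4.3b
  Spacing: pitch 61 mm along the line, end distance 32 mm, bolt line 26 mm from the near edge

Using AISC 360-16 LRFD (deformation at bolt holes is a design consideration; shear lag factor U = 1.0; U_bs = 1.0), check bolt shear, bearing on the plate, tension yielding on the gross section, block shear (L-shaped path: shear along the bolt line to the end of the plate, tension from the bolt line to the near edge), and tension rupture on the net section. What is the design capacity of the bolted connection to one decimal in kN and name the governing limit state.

Bolt shear: A_b = π(20)²/4 = 314.16 mm². φR_n = 0.75 × 372 × 314.16 × 2 × 2 = 350.6 kN.
Bearing (12 mm plate, F_u = 400 MPa): end bolts L_c = 32 − 22/2 = 21, R_n = min(1.2×21×12×400, 2.4×20×12×400) = 120.96 kN/bolt; interior L_c = 61 − 22 = 39, R_n = 224.64 kN/bolt. φR_n = 0.75 × (1×120.96 + 1×224.64) = 259.2 kN.
Tension yield (gross): A_g = 91×12 = 1092 mm². φR_n = 0.90 × 250 × 1092 = 245.7 kN.
Block shear: shear path 1×[32+1×61] = 1×93 mm, A_gv = 1116, A_nv = 1×(93 − 1.5×24)×12 = 684 mm²; tension to near edge: (26 − 0.5×24)×12 = 168 mm². R_n = min(0.6×400×684, 0.6×250×1116) + 1.0×400×168 = min(164.16, 167.4) + 67.2 = 231.36 kN. φR_n = 0.75 × 231.36 = 173.5 kN.
Tension rupture (net): A_n = (91 − 1×24)×12 = 804 mm² (U = 1.0, A_e = A_n). φR_n = 0.75 × 400 × 804 = 241.2 kN.
Governing: min(350.6, 259.2, 245.7, 173.5, 241.2) = 173.5 kN → block shear.

173.5 kN (block shear governs)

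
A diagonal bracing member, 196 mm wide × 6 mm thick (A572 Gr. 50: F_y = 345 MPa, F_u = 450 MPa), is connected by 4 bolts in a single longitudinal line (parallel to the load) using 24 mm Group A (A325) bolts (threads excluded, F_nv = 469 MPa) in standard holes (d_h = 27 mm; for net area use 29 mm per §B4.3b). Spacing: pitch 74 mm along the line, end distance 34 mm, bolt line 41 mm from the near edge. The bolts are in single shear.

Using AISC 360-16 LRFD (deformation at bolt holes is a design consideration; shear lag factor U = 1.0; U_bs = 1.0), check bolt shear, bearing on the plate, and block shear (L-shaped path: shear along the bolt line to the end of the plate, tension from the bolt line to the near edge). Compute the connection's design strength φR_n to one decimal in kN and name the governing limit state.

Bolt shear: A_b = π(24)²/4 = 452.39 mm². φR_n = 0.75 × 469 × 452.39 × 4 × 1 = 636.5 kN.
Bearing (6 mm plate, F_u = 450 MPa): end bolts L_c = 34 − 27/2 = 20.5, R_n = min(1.2×20.5×6×450, 2.4×24×6×450) = 66.42 kN/bolt; interior L_c = 74 − 27 = 47, R_n = 152.28 kN/bolt. φR_n = 0.75 × (1×66.42 + 3×152.28) = 392.4 kN.
Block shear: shear path 1×[34+3×74] = 1×256 mm, A_gv = 1536, A_nv = 1×(256 − 3.5×29)×6 = 927 mm²; tension to near edge: (41 − 0.5×29)×6 = 159 mm². R_n = min(0.6×450×927, 0.6×345×1536) + 1.0×450×159 = min(250.29, 317.95) + 71.55 = 321.84 kN. φR_n = 0.75 × 321.84 = 241.4 kN.
Governing: min(636.5, 392.4, 241.4) = 241.4 kN → block shear.

241.4 kN (block shear governs)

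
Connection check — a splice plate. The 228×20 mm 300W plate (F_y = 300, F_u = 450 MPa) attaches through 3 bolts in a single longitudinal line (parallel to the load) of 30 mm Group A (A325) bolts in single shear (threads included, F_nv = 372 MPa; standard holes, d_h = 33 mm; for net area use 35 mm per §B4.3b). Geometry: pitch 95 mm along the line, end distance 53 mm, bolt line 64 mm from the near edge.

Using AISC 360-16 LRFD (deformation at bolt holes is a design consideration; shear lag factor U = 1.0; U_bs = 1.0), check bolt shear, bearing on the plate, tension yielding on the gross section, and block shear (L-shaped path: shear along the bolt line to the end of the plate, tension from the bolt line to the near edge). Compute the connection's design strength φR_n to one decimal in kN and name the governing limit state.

Bolt shear: A_b = π(30)²/4 = 706.86 mm². φR_n = 0.75 × 372 × 706.86 × 3 × 1 = 591.6 kN.
Bearing (20 mm plate, F_u = 450 MPa): end bolts L_c = 53 − 33/2 = 36.5, R_n = min(1.2×36.5×20×450, 2.4×30×20×450) = 394.2 kN/bolt; interior L_c = 95 − 33 = 62, R_n = 648 kN/bolt. φR_n = 0.75 × (1×394.2 + 2×648) = 1267.7 kN.
Tension yield (gross): A_g = 228×20 = 4560 mm². φR_n = 0.90 × 300 × 4560 = 1231.2 kN.
Block shear: shear path 1×[53+2×95] = 1×243 mm, A_gv = 4860, A_nv = 1×(243 − 2.5×35)×20 = 3110 mm²; tension to near edge: (64 − 0.5×35)×20 = 930 mm². R_n = min(0.6×450×3110, 0.6×300×4860) + 1.0×450×930 = min(839.7, 874.8) + 418.5 = 1258.2 kN. φR_n = 0.75 × 1258.2 = 943.7 kN.
Governing: min(591.6, 1267.7, 1231.2, 943.7) = 591.6 kN → bolt shear.

591.6 kN (bolt shear governs)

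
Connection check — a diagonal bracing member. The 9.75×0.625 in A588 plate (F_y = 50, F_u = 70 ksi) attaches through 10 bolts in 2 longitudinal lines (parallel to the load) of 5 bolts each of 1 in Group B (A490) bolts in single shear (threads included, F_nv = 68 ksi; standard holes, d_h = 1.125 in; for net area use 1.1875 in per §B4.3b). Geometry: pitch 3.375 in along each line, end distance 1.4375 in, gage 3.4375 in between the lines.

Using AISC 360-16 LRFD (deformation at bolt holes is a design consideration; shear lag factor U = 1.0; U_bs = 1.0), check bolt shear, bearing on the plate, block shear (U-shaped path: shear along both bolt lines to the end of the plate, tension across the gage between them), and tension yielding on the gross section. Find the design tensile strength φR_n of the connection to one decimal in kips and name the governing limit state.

274.2 kips (gross-section yield governs)

Bolt shear: A_b = π(1)²/4 = 0.7854 in². φR_n = 0.75 × 68 × 0.7854 × 10 × 1 = 400.6 kips.
Bearing (0.625 in plate, F_u = 70 ksi): end bolts L_c = 1.4375 − 1.125/2 = 0.875, R_n = min(1.2×0.875×0.625×70, 2.4×1×0.625×70) = 45.938 kips/bolt; interior L_c = 3.375 − 1.125 = 2.25, R_n = 105 kips/bolt. φR_n = 0.75 × (2×45.938 + 8×105) = 698.9 kips.
Block shear: shear path 2×[1.4375+4×3.375] = 2×14.9375 in, A_gv = 18.672, A_nv = 2×(14.9375 − 4.5×1.1875)×0.625 = 11.992 in²; tension across gage: (3.4375 − 1×1.1875)×0.625 = 1.4063 in². R_n = min(0.6×70×11.992, 0.6×50×18.672) + 1.0×70×1.4063 = min(503.66, 560.16) + 98.441 = 602.1 kips. φR_n = 0.75 × 602.1 = 451.6 kips.
Tension yield (gross): A_g = 9.75×0.625 = 6.0938 in². φR_n = 0.90 × 50 × 6.0938 = 274.2 kips.
Governing: min(400.6, 698.9, 451.6, 274.2) = 274.2 kips → gross-section yield.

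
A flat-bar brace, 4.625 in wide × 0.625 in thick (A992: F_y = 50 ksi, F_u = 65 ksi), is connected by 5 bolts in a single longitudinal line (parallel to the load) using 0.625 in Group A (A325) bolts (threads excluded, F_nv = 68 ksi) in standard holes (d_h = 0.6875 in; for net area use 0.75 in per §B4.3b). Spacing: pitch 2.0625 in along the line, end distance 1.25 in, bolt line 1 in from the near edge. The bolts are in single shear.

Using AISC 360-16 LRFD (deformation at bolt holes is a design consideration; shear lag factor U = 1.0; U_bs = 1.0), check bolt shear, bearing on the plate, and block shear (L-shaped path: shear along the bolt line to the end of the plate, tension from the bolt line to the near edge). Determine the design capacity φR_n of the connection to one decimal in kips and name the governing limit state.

Bolt shear: A_b = π(0.625)²/4 = 0.3068 in². φR_n = 0.75 × 68 × 0.3068 × 5 × 1 = 78.2 kips.
Bearing (0.625 in plate, F_u = 65 ksi): end bolts L_c = 1.25 − 0.6875/2 = 0.90625, R_n = min(1.2×0.90625×0.625×65, 2.4×0.625×0.625×65) = 44.18 kips/bolt; interior L_c = 2.0625 − 0.6875 = 1.375, R_n = 60.938 kips/bolt. φR_n = 0.75 × (1×44.18 + 4×60.938) = 215.9 kips.
Block shear: shear path 1×[1.25+4×2.0625] = 1×9.5 in, A_gv = 5.9375, A_nv = 1×(9.5 − 4.5×0.75)×0.625 = 3.8281 in²; tension to near edge: (1 − 0.5×0.75)×0.625 = 0.39063 in². R_n = min(0.6×65×3.8281, 0.6×50×5.9375) + 1.0×65×0.39063 = min(149.3, 178.13) + 25.391 = 174.69 kips. φR_n = 0.75 × 174.69 = 131.0 kips.
Governing: min(78.2, 215.9, 131.0) = 78.2 kips → bolt shear.

78.2 kips (bolt shear governs)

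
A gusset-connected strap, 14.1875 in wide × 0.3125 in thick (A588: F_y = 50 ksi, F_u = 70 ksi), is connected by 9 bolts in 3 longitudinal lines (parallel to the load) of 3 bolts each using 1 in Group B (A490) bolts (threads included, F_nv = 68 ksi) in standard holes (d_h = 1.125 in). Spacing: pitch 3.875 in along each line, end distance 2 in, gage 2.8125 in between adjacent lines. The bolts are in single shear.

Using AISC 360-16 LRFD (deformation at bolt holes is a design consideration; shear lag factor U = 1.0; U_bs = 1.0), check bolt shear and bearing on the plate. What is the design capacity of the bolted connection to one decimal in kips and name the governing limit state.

Bolt shear: A_b = π(1)²/4 = 0.7854 in². φR_n = 0.75 × 68 × 0.7854 × 9 × 1 = 360.5 kips.
Bearing (0.3125 in plate, F_u = 70 ksi): end bolts L_c = 2 − 1.125/2 = 1.4375, R_n = min(1.2×1.4375×0.3125×70, 2.4×1×0.3125×70) = 37.734 kips/bolt; interior L_c = 3.875 − 1.125 = 2.75, R_n = 52.5 kips/bolt. φR_n = 0.75 × (3×37.734 + 6×52.5) = 321.2 kips.
Governing: min(360.5, 321.2) = 321.2 kips → bearing.

321.2 kips (bearing governs)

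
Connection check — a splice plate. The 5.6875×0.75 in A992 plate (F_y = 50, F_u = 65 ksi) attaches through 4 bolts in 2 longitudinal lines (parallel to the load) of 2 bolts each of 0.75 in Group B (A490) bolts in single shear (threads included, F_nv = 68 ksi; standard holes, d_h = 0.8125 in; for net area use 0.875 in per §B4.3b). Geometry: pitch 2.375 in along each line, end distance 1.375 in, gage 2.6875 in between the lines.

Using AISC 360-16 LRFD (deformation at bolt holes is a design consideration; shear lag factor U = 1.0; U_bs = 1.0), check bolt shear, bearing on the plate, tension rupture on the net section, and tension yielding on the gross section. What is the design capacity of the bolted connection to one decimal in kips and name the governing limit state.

90.1 kips (bolt shear governs)

Bolt shear: A_b = π(0.75)²/4 = 0.44179 in². φR_n = 0.75 × 68 × 0.44179 × 4 × 1 = 90.1 kips.
Bearing (0.75 in plate, F_u = 65 ksi): end bolts L_c = 1.375 − 0.8125/2 = 0.96875, R_n = min(1.2×0.96875×0.75×65, 2.4×0.75×0.75×65) = 56.672 kips/bolt; interior L_c = 2.375 − 0.8125 = 1.5625, R_n = 87.75 kips/bolt. φR_n = 0.75 × (2×56.672 + 2×87.75) = 216.6 kips.
Tension rupture (net): A_n = (5.6875 − 2×0.875)×0.75 = 2.9531 in² (U = 1.0, A_e = A_n). φR_n = 0.75 × 65 × 2.9531 = 144.0 kips.
Tension yield (gross): A_g = 5.6875×0.75 = 4.2656 in². φR_n = 0.90 × 50 × 4.2656 = 192.0 kips.
Governing: min(90.1, 216.6, 144.0, 192.0) = 90.1 kips → bolt shear.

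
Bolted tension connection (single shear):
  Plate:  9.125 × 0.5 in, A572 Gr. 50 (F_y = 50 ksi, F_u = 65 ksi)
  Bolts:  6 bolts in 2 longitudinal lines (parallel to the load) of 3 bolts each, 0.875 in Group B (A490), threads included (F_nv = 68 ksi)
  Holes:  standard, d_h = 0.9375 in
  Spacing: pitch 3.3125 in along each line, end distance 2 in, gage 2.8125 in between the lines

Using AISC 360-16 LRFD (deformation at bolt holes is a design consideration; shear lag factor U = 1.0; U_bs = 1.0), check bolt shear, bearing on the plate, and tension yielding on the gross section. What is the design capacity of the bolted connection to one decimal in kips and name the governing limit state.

Bolt shear: A_b = π(0.875)²/4 = 0.60132 in². φR_n = 0.75 × 68 × 0.60132 × 6 × 1 = 184.0 kips.
Bearing (0.5 in plate, F_u = 65 ksi): end bolts L_c = 2 − 0.9375/2 = 1.53125, R_n = min(1.2×1.53125×0.5×65, 2.4×0.875×0.5×65) = 59.719 kips/bolt; interior L_c = 3.3125 − 0.9375 = 2.375, R_n = 68.25 kips/bolt. φR_n = 0.75 × (2×59.719 + 4×68.25) = 294.3 kips.
Tension yield (gross): A_g = 9.125×0.5 = 4.5625 in². φR_n = 0.90 × 50 × 4.5625 = 205.3 kips.
Governing: min(184.0, 294.3, 205.3) = 184.0 kips → bolt shear.

184.0 kips (bolt shear governs)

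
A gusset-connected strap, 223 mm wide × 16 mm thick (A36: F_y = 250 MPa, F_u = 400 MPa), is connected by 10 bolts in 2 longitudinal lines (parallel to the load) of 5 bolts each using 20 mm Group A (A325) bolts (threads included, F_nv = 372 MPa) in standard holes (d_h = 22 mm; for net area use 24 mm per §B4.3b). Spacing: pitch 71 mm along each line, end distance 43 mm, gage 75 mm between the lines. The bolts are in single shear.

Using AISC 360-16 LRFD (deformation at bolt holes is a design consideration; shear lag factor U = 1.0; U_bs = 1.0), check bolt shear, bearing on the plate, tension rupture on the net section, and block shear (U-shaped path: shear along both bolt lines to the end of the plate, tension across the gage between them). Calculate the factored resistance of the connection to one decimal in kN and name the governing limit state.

Bolt shear: A_b = π(20)²/4 = 314.16 mm². φR_n = 0.75 × 372 × 314.16 × 10 × 1 = 876.5 kN.
Bearing (16 mm plate, F_u = 400 MPa): end bolts L_c = 43 − 22/2 = 32, R_n = min(1.2×32×16×400, 2.4×20×16×400) = 245.76 kN/bolt; interior L_c = 71 − 22 = 49, R_n = 307.2 kN/bolt. φR_n = 0.75 × (2×245.76 + 8×307.2) = 2211.8 kN.
Tension rupture (net): A_n = (223 − 2×24)×16 = 2800 mm² (U = 1.0, A_e = A_n). φR_n = 0.75 × 400 × 2800 = 840.0 kN.
Block shear: shear path 2×[43+4×71] = 2×327 mm, A_gv = 10464, A_nv = 2×(327 − 4.5×24)×16 = 7008 mm²; tension across gage: (75 − 1×24)×16 = 816 mm². R_n = min(0.6×400×7008, 0.6×250×10464) + 1.0×400×816 = min(1681.9, 1569.6) + 326.4 = 1896 kN. φR_n = 0.75 × 1896 = 1422.0 kN.
Governing: min(876.5, 2211.8, 840.0, 1422.0) = 840.0 kN → net-section rupture.

840.0 kN (net-section rupture governs)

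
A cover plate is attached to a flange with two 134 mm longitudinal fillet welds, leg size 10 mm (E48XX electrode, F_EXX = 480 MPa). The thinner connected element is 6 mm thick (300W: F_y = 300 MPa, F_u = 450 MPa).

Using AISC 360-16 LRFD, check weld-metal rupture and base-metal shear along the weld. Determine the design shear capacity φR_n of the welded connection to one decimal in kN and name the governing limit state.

289.4 kN (base-metal shear governs)

Weld metal: throat = 0.707×10 = 7.07 mm, L = 2×134 = 268 mm. φR_n = 0.75 × 0.6 × 480 × 7.07 × 268 = 409.3 kN.
Base metal shear (6 mm plate): yield φR_n = 1.0×0.6×300×6×268 = 289.4 kN; rupture φR_n = 0.75×0.6×450×6×268 = 325.6 kN; take 289.4 kN (yield).
Governing: min(409.3, 289.4) = 289.4 kN → base-metal shear.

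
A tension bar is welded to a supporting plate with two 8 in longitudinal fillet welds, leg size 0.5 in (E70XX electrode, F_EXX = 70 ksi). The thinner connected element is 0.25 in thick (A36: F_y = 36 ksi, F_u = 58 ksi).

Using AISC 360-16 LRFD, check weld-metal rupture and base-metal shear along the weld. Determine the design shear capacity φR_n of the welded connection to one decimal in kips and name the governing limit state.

86.4 kips (base-metal shear governs)

Weld metal: throat = 0.707×0.5 = 0.3535 in, L = 2×8 = 16 in. φR_n = 0.75 × 0.6 × 70 × 0.3535 × 16 = 178.2 kips.
Base metal shear (0.25 in plate): yield φR_n = 1.0×0.6×36×0.25×16 = 86.4 kips; rupture φR_n = 0.75×0.6×58×0.25×16 = 104.4 kips; take 86.4 kips (yield).
Governing: min(178.2, 86.4) = 86.4 kips → base-metal shear.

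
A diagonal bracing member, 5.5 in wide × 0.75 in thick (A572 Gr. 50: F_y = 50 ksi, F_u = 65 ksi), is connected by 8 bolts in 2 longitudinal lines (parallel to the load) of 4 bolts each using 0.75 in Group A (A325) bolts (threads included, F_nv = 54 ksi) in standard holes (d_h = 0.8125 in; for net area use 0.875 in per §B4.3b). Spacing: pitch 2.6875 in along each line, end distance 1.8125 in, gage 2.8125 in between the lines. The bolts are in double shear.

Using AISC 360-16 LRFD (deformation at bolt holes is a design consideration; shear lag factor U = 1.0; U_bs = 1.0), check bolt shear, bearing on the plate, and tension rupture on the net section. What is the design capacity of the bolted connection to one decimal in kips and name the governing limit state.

Bolt shear: A_b = π(0.75)²/4 = 0.44179 in². φR_n = 0.75 × 54 × 0.44179 × 8 × 2 = 286.3 kips.
Bearing (0.75 in plate, F_u = 65 ksi): end bolts L_c = 1.8125 − 0.8125/2 = 1.40625, R_n = min(1.2×1.40625×0.75×65, 2.4×0.75×0.75×65) = 82.266 kips/bolt; interior L_c = 2.6875 − 0.8125 = 1.875, R_n = 87.75 kips/bolt. φR_n = 0.75 × (2×82.266 + 6×87.75) = 518.3 kips.
Tension rupture (net): A_n = (5.5 − 2×0.875)×0.75 = 2.8125 in² (U = 1.0, A_e = A_n). φR_n = 0.75 × 65 × 2.8125 = 137.1 kips.
Governing: min(286.3, 518.3, 137.1) = 137.1 kips → net-section rupture.

137.1 kips (net-section rupture governs)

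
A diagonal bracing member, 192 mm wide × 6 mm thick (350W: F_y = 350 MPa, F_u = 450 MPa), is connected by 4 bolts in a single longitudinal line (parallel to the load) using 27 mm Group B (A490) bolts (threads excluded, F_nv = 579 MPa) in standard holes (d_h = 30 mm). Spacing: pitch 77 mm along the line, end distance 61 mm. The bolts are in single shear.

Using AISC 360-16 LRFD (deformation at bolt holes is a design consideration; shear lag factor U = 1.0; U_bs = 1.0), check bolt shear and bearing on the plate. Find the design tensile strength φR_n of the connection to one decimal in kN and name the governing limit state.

454.4 kN (bearing governs)

Bolt shear: A_b = π(27)²/4 = 572.56 mm². φR_n = 0.75 × 579 × 572.56 × 4 × 1 = 994.5 kN.
Bearing (6 mm plate, F_u = 450 MPa): end bolts L_c = 61 − 30/2 = 46, R_n = min(1.2×46×6×450, 2.4×27×6×450) = 149.04 kN/bolt; interior L_c = 77 − 30 = 47, R_n = 152.28 kN/bolt. φR_n = 0.75 × (1×149.04 + 3×152.28) = 454.4 kN.
Governing: min(994.5, 454.4) = 454.4 kN → bearing.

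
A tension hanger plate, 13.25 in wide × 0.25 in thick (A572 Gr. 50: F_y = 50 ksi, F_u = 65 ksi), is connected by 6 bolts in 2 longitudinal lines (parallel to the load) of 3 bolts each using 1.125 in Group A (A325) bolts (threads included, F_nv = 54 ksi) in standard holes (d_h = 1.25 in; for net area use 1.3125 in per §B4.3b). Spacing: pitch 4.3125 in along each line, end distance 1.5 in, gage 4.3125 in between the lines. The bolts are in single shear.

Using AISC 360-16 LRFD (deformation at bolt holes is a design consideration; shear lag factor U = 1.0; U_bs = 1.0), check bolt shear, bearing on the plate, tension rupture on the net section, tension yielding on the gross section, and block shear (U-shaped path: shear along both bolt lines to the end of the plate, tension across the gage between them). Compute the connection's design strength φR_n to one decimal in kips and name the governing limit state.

Bolt shear: A_b = π(1.125)²/4 = 0.99402 in². φR_n = 0.75 × 54 × 0.99402 × 6 × 1 = 241.5 kips.
Bearing (0.25 in plate, F_u = 65 ksi): end bolts L_c = 1.5 − 1.25/2 = 0.875, R_n = min(1.2×0.875×0.25×65, 2.4×1.125×0.25×65) = 17.063 kips/bolt; interior L_c = 4.3125 − 1.25 = 3.0625, R_n = 43.875 kips/bolt. φR_n = 0.75 × (2×17.063 + 4×43.875) = 157.2 kips.
Tension rupture (net): A_n = (13.25 − 2×1.3125)×0.25 = 2.6563 in² (U = 1.0, A_e = A_n). φR_n = 0.75 × 65 × 2.6563 = 129.5 kips.
Tension yield (gross): A_g = 13.25×0.25 = 3.3125 in². φR_n = 0.90 × 50 × 3.3125 = 149.1 kips.
Block shear: shear path 2×[1.5+2×4.3125] = 2×10.125 in, A_gv = 5.0625, A_nv = 2×(10.125 − 2.5×1.3125)×0.25 = 3.4219 in²; tension across gage: (4.3125 − 1×1.3125)×0.25 = 0.75 in². R_n = min(0.6×65×3.4219, 0.6×50×5.0625) + 1.0×65×0.75 = min(133.45, 151.88) + 48.75 = 182.2 kips. φR_n = 0.75 × 182.2 = 136.7 kips.
Governing: min(241.5, 157.2, 129.5, 149.1, 136.7) = 129.5 kips → net-section rupture.

129.5 kips (net-section rupture governs)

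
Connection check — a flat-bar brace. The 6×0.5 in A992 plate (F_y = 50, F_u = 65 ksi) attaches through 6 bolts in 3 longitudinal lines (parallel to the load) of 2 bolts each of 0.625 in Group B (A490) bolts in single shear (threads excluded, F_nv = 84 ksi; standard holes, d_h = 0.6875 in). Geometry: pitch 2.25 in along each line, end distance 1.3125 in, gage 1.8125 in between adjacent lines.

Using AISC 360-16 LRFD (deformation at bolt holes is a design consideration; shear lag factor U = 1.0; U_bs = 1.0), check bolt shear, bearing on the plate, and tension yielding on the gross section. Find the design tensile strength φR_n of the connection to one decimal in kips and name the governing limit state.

116.0 kips (bolt shear governs)

Bolt shear: A_b = π(0.625)²/4 = 0.3068 in². φR_n = 0.75 × 84 × 0.3068 × 6 × 1 = 116.0 kips.
Bearing (0.5 in plate, F_u = 65 ksi): end bolts L_c = 1.3125 − 0.6875/2 = 0.96875, R_n = min(1.2×0.96875×0.5×65, 2.4×0.625×0.5×65) = 37.781 kips/bolt; interior L_c = 2.25 − 0.6875 = 1.5625, R_n = 48.75 kips/bolt. φR_n = 0.75 × (3×37.781 + 3×48.75) = 194.7 kips.
Tension yield (gross): A_g = 6×0.5 = 3 in². φR_n = 0.90 × 50 × 3 = 135.0 kips.
Governing: min(116.0, 194.7, 135.0) = 116.0 kips → bolt shear.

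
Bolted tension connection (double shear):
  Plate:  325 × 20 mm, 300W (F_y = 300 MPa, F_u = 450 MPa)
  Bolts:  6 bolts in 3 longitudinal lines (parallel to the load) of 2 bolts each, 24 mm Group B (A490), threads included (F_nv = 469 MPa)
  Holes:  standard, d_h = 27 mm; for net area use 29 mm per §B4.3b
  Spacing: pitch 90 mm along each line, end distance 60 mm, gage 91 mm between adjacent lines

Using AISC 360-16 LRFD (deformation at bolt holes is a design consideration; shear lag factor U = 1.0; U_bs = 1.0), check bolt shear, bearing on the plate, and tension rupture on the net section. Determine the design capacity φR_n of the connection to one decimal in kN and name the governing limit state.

1606.5 kN (net-section rupture governs)

Bolt shear: A_b = π(24)²/4 = 452.39 mm². φR_n = 0.75 × 469 × 452.39 × 6 × 2 = 1909.5 kN.
Bearing (20 mm plate, F_u = 450 MPa): end bolts L_c = 60 − 27/2 = 46.5, R_n = min(1.2×46.5×20×450, 2.4×24×20×450) = 502.2 kN/bolt; interior L_c = 90 − 27 = 63, R_n = 518.4 kN/bolt. φR_n = 0.75 × (3×502.2 + 3×518.4) = 2296.4 kN.
Tension rupture (net): A_n = (325 − 3×29)×20 = 4760 mm² (U = 1.0, A_e = A_n). φR_n = 0.75 × 450 × 4760 = 1606.5 kN.
Governing: min(1909.5, 2296.4, 1606.5) = 1606.5 kN → net-section rupture.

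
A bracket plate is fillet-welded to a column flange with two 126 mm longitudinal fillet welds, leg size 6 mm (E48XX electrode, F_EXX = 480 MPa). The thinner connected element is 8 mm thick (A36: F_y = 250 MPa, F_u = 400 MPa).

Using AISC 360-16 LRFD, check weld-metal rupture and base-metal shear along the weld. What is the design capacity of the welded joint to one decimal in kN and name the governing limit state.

230.9 kN (weld metal governs)

Weld metal: throat = 0.707×6 = 4.242 mm, L = 2×126 = 252 mm. φR_n = 0.75 × 0.6 × 480 × 4.242 × 252 = 230.9 kN.
Base metal shear (8 mm plate): yield φR_n = 1.0×0.6×250×8×252 = 302.4 kN; rupture φR_n = 0.75×0.6×400×8×252 = 362.9 kN; take 302.4 kN (yield).
Governing: min(230.9, 302.4) = 230.9 kN → weld metal.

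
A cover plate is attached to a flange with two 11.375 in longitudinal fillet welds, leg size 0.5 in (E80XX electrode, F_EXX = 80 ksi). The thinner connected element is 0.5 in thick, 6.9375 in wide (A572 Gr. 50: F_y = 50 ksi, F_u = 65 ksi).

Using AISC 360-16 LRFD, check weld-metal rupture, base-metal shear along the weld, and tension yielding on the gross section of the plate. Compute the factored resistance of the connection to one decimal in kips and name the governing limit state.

Weld metal: throat = 0.707×0.5 = 0.3535 in, L = 2×11.375 = 22.75 in. φR_n = 0.75 × 0.6 × 80 × 0.3535 × 22.75 = 289.5 kips.
Base metal shear (0.5 in plate): yield φR_n = 1.0×0.6×50×0.5×22.75 = 341.3 kips; rupture φR_n = 0.75×0.6×65×0.5×22.75 = 332.7 kips; take 332.7 kips (rupture).
Tension yield (gross): A_g = 6.9375×0.5 = 3.4688 in². φR_n = 0.90 × 50 × 3.4688 = 156.1 kips.
Governing: min(289.5, 332.7, 156.1) = 156.1 kips → gross-section yield.

156.1 kips (gross-section yield governs)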